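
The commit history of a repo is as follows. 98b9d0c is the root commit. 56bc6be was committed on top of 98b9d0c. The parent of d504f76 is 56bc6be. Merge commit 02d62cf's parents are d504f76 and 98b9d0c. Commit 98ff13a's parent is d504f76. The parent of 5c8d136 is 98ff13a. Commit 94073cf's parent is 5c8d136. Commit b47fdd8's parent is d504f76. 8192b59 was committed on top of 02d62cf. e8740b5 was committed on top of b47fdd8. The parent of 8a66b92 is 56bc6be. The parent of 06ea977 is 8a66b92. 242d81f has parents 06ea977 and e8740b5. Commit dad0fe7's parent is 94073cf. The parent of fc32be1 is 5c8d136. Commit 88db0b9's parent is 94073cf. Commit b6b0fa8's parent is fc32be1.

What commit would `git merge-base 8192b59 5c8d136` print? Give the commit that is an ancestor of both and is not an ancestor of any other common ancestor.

d504f76

Ancestors of 8192b59: {02d62cf, 56bc6be, 8192b59, 98b9d0c, d504f76}.
Ancestors of 5c8d136: {56bc6be, 5c8d136, 98b9d0c, 98ff13a, d504f76}.
Common ancestors: {56bc6be, 98b9d0c, d504f76}.
Among these, d504f76 is not an ancestor of any other common ancestor — it is the merge base.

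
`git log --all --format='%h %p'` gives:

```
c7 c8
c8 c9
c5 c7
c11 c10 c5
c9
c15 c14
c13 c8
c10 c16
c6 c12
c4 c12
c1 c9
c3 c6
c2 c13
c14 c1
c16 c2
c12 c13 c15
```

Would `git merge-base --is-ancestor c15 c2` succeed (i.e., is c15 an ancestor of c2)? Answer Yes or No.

No

Ancestors of c2: {c13, c2, c8, c9}.
c15 is not in that set, so it is not an ancestor of c2.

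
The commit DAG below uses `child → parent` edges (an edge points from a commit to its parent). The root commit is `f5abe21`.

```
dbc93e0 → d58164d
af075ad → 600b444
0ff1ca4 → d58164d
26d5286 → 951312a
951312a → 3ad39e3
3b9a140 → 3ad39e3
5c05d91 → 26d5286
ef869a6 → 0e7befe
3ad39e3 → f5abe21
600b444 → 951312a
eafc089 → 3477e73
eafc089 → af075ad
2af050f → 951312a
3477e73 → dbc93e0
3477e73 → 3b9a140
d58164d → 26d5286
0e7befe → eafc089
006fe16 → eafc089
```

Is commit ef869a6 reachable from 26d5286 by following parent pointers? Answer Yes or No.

No

Ancestors of 26d5286: {26d5286, 3ad39e3, 951312a, f5abe21}.
ef869a6 is not in that set, so it is not an ancestor of 26d5286.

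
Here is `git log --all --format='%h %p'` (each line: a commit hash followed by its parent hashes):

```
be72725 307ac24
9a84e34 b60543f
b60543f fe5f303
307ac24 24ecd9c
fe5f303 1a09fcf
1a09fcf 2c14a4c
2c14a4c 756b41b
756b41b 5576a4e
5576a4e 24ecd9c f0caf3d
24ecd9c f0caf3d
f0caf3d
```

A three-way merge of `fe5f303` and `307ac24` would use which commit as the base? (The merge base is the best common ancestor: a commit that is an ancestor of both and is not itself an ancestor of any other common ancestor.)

Ancestors of fe5f303: {1a09fcf, 24ecd9c, 2c14a4c, 5576a4e, 756b41b, f0caf3d, fe5f303}.
Ancestors of 307ac24: {24ecd9c, 307ac24, f0caf3d}.
Common ancestors: {24ecd9c, f0caf3d}.
Among these, 24ecd9c is not an ancestor of any other common ancestor — it is the merge base.

24ecd9c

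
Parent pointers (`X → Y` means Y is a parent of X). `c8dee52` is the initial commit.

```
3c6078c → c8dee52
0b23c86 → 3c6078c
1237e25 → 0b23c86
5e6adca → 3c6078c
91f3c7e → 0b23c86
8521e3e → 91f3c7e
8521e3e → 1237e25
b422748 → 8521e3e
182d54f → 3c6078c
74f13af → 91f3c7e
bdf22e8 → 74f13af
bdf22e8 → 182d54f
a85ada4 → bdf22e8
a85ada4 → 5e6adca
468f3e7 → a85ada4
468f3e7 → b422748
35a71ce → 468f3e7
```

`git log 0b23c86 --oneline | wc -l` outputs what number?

3

Walking parent pointers from 0b23c86: reachable set = {0b23c86, 3c6078c, c8dee52}.
That is 3 commits.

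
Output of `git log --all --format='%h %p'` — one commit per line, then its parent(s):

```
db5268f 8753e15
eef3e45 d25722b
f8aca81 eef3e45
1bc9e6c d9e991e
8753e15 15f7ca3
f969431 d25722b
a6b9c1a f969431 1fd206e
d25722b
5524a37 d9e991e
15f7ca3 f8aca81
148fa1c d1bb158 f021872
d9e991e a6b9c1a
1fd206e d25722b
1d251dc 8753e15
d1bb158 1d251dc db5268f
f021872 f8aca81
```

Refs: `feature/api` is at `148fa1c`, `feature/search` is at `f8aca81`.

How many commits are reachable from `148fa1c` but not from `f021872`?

6

Reachable from 148fa1c: {148fa1c, 15f7ca3, 1d251dc, 8753e15, d1bb158, d25722b, db5268f, eef3e45, f021872, f8aca81}.
Reachable from f021872: {d25722b, eef3e45, f021872, f8aca81}.
In 148fa1c's history but not f021872's: {148fa1c, 15f7ca3, 1d251dc, 8753e15, d1bb158, db5268f} — 6 commits.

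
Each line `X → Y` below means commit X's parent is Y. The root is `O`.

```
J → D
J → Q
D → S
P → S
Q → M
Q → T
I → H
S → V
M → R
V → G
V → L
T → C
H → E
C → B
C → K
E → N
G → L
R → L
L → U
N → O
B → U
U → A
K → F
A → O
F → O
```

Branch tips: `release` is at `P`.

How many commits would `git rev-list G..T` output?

5

Reachable from T: {A, B, C, F, K, O, T, U}.
Reachable from G: {A, G, L, O, U}.
In T's history but not G's: {B, C, F, K, T} — 5 commits.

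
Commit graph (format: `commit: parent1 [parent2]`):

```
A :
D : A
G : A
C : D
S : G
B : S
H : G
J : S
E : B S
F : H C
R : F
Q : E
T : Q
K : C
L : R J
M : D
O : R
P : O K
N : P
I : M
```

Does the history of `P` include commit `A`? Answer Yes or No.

Yes

Ancestors of P (commits reachable by following parents): {A, C, D, F, G, H, K, O, P, R}.
A is in that set, so it is an ancestor of P.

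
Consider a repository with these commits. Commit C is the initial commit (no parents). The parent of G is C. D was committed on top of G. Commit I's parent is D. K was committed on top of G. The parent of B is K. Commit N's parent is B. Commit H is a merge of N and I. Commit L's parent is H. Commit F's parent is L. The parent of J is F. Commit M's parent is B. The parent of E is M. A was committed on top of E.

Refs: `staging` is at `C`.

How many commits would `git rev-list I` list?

Walking parent pointers from I: reachable set = {C, D, G, I}.
That is 4 commits.

4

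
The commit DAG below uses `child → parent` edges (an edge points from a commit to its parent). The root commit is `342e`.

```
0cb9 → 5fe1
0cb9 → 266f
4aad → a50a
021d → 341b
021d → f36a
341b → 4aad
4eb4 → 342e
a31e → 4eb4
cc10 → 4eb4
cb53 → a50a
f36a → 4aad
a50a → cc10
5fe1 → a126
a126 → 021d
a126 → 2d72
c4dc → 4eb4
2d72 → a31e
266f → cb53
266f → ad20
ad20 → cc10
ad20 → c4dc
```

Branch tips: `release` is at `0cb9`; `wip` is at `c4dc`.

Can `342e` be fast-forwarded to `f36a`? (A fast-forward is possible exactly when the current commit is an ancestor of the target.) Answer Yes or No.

A fast-forward from 342e to f36a is possible iff 342e is an ancestor of f36a.
Ancestors of f36a: {342e, 4aad, 4eb4, a50a, cc10, f36a}.
342e is among them, so fast-forward is possible.

Yes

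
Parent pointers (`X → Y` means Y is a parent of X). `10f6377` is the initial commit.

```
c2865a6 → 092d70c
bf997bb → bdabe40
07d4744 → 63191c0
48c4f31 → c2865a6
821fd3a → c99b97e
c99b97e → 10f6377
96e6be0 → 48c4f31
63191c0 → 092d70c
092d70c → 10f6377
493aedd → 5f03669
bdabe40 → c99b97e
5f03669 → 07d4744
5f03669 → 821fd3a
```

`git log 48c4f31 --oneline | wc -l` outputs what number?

Walking parent pointers from 48c4f31: reachable set = {092d70c, 10f6377, 48c4f31, c2865a6}.
That is 4 commits.

4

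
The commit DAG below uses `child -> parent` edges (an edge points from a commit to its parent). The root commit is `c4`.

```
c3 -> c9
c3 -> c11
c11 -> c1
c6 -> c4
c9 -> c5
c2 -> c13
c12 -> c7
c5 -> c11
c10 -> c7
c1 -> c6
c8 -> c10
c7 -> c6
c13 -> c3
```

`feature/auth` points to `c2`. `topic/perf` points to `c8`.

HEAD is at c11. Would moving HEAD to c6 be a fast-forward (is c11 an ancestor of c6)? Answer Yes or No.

A fast-forward from c11 to c6 is possible iff c11 is an ancestor of c6.
Ancestors of c6: {c4, c6}.
c11 is not among them, so fast-forward is not possible.

No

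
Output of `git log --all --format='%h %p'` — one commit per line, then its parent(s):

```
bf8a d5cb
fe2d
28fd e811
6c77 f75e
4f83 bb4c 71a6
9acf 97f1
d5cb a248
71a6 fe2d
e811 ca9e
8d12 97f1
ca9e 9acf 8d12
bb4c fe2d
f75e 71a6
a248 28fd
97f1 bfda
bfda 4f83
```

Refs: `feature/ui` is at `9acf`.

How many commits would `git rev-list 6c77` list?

Walking parent pointers from 6c77: reachable set = {6c77, 71a6, f75e, fe2d}.
That is 4 commits.

4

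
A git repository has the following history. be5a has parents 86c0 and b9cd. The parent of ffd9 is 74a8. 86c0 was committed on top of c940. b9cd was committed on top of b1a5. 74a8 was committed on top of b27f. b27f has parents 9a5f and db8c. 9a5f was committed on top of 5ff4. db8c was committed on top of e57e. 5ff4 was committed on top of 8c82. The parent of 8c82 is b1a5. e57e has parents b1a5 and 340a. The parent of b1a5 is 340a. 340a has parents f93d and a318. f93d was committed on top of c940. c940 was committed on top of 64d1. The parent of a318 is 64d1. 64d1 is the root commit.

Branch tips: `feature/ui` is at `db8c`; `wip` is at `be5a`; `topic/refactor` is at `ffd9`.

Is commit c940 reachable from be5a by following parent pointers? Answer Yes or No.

Yes

Ancestors of be5a (commits reachable by following parents): {340a, 64d1, 86c0, a318, b1a5, b9cd, be5a, c940, f93d}.
c940 is in that set, so it is an ancestor of be5a.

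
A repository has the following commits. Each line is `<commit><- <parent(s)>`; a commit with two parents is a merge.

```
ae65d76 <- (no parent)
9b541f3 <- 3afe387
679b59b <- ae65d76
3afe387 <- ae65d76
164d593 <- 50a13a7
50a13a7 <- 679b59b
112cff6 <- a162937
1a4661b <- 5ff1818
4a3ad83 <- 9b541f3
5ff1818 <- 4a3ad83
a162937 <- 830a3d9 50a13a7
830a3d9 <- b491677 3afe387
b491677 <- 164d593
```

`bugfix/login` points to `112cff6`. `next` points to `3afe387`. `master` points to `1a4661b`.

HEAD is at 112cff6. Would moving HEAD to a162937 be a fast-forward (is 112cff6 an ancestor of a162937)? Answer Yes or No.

A fast-forward from 112cff6 to a162937 is possible iff 112cff6 is an ancestor of a162937.
Ancestors of a162937: {164d593, 3afe387, 50a13a7, 679b59b, 830a3d9, a162937, ae65d76, b491677}.
112cff6 is not among them, so fast-forward is not possible.

No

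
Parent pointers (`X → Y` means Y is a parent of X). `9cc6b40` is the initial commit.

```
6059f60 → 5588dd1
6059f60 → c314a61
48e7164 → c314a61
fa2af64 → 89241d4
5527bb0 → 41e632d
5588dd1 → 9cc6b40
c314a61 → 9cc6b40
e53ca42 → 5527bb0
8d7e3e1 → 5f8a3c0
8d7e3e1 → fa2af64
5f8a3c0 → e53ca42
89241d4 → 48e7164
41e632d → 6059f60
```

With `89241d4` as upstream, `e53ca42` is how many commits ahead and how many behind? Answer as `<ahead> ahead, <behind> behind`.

Reachable from e53ca42: {41e632d, 5527bb0, 5588dd1, 6059f60, 9cc6b40, c314a61, e53ca42}.
Reachable from 89241d4: {48e7164, 89241d4, 9cc6b40, c314a61}.
Only in e53ca42's history (ahead): {41e632d, 5527bb0, 5588dd1, 6059f60, e53ca42} — 5.
Only in 89241d4's history (behind): {48e7164, 89241d4} — 2.

5 ahead, 2 behind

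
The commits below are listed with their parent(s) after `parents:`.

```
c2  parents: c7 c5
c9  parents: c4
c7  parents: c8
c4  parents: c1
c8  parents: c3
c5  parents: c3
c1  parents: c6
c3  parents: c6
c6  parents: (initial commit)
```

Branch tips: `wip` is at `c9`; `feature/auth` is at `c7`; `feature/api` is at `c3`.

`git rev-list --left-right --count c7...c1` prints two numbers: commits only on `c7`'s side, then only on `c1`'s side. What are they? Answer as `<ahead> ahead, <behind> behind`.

Reachable from c7: {c3, c6, c7, c8}.
Reachable from c1: {c1, c6}.
Only in c7's history (ahead): {c3, c7, c8} — 3.
Only in c1's history (behind): {c1} — 1.

3 ahead, 1 behind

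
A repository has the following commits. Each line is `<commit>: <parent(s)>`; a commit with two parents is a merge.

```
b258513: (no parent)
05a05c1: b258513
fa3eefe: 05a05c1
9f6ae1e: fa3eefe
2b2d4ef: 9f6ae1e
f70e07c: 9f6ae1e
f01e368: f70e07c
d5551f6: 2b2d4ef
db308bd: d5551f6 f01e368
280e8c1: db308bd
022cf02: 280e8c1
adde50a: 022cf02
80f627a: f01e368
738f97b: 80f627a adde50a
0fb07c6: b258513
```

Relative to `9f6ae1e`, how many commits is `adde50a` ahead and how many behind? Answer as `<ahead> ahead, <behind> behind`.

8 ahead, 0 behind

Reachable from adde50a: {022cf02, 05a05c1, 280e8c1, 2b2d4ef, 9f6ae1e, adde50a, b258513, d5551f6, db308bd, f01e368, f70e07c, fa3eefe}.
Reachable from 9f6ae1e: {05a05c1, 9f6ae1e, b258513, fa3eefe}.
Only in adde50a's history (ahead): {022cf02, 280e8c1, 2b2d4ef, adde50a, d5551f6, db308bd, f01e368, f70e07c} — 8.
Only in 9f6ae1e's history (behind): {} — 0.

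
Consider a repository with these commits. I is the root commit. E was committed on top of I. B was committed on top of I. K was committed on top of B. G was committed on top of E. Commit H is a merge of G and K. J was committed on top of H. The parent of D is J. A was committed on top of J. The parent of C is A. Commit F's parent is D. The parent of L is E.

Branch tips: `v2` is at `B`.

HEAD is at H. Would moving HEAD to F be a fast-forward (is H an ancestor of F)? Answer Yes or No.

A fast-forward from H to F is possible iff H is an ancestor of F.
Ancestors of F: {B, D, E, F, G, H, I, J, K}.
H is among them, so fast-forward is possible.

Yes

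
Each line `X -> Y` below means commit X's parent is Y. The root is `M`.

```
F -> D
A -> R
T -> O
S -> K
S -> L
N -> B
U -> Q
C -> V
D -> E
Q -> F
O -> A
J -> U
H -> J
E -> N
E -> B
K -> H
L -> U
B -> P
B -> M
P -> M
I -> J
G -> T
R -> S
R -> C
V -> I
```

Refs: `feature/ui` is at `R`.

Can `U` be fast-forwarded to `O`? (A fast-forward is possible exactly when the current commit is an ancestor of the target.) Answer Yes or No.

Yes

A fast-forward from U to O is possible iff U is an ancestor of O.
Ancestors of O: {A, B, C, D, E, F, H, I, J, K, L, M, N, O, P, Q, R, S, U, V}.
U is among them, so fast-forward is possible.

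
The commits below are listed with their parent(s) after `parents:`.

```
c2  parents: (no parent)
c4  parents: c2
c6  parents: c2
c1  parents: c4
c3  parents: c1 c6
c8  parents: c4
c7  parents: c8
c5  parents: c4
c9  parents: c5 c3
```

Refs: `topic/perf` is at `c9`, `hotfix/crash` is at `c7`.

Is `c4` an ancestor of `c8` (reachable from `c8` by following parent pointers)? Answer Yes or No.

Ancestors of c8 (commits reachable by following parents): {c2, c4, c8}.
c4 is in that set, so it is an ancestor of c8.

Yes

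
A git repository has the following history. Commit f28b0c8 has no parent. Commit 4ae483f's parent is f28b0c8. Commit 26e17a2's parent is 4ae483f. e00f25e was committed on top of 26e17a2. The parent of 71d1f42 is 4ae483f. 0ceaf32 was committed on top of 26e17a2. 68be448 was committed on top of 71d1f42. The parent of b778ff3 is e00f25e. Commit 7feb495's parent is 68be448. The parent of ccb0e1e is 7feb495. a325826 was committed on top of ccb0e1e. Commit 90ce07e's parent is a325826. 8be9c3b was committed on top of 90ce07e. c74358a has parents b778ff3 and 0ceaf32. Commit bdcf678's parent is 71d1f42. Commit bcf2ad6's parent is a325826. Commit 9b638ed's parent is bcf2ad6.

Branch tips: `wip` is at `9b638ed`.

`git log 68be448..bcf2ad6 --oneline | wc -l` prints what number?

Reachable from bcf2ad6: {4ae483f, 68be448, 71d1f42, 7feb495, a325826, bcf2ad6, ccb0e1e, f28b0c8}.
Reachable from 68be448: {4ae483f, 68be448, 71d1f42, f28b0c8}.
In bcf2ad6's history but not 68be448's: {7feb495, a325826, bcf2ad6, ccb0e1e} — 4 commits.

4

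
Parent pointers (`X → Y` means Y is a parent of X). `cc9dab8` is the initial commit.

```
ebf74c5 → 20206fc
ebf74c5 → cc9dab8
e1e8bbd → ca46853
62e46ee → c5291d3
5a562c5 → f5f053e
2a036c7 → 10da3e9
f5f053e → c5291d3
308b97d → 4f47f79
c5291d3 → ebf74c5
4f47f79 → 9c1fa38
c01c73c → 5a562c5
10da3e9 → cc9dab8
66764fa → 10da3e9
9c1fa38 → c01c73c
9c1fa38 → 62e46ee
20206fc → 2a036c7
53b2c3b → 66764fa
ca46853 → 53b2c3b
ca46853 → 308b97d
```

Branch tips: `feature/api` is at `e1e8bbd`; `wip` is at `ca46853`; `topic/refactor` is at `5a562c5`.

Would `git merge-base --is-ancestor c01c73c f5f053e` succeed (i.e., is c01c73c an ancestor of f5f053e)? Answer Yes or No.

Ancestors of f5f053e: {10da3e9, 20206fc, 2a036c7, c5291d3, cc9dab8, ebf74c5, f5f053e}.
c01c73c is not in that set, so it is not an ancestor of f5f053e.

No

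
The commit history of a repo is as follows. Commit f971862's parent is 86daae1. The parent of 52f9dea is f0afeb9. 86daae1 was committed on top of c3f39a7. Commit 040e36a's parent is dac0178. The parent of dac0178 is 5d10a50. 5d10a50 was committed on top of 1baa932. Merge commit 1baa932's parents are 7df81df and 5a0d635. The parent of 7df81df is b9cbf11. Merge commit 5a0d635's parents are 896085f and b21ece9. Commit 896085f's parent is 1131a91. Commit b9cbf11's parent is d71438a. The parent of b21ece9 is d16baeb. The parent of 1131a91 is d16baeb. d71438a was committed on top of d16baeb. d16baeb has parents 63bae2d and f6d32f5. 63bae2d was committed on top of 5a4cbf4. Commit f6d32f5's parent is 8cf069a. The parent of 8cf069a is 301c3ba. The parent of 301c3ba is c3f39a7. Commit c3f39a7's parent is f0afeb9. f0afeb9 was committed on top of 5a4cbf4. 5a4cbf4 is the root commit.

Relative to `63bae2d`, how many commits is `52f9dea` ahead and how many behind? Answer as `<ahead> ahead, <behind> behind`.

Reachable from 52f9dea: {52f9dea, 5a4cbf4, f0afeb9}.
Reachable from 63bae2d: {5a4cbf4, 63bae2d}.
Only in 52f9dea's history (ahead): {52f9dea, f0afeb9} — 2.
Only in 63bae2d's history (behind): {63bae2d} — 1.

2 ahead, 1 behind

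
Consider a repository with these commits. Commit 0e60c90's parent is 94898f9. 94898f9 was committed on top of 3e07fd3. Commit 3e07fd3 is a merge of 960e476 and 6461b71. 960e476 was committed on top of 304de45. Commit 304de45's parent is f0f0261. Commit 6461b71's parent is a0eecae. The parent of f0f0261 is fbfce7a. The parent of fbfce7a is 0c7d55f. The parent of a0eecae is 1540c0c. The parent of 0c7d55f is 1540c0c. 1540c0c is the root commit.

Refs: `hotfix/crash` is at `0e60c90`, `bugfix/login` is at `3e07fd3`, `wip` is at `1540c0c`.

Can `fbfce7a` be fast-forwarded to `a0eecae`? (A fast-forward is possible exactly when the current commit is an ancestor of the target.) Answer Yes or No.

No

A fast-forward from fbfce7a to a0eecae is possible iff fbfce7a is an ancestor of a0eecae.
Ancestors of a0eecae: {1540c0c, a0eecae}.
fbfce7a is not among them, so fast-forward is not possible.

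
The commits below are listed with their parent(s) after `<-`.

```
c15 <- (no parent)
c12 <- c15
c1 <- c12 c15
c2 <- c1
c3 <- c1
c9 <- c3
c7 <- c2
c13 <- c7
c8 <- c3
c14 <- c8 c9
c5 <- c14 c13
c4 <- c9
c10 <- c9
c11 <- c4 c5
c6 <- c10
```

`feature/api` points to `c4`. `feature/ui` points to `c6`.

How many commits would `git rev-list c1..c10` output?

3

Reachable from c10: {c1, c10, c12, c15, c3, c9}.
Reachable from c1: {c1, c12, c15}.
In c10's history but not c1's: {c10, c3, c9} — 3 commits.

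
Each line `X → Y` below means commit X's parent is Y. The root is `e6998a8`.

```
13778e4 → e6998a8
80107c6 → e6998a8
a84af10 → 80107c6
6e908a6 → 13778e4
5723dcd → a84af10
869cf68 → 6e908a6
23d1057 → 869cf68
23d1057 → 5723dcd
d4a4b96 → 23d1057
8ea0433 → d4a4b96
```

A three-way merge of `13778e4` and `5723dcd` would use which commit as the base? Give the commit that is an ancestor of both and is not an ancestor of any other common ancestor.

e6998a8

Ancestors of 13778e4: {13778e4, e6998a8}.
Ancestors of 5723dcd: {5723dcd, 80107c6, a84af10, e6998a8}.
Common ancestors: {e6998a8}.
The only common ancestor is e6998a8, so it is the merge base.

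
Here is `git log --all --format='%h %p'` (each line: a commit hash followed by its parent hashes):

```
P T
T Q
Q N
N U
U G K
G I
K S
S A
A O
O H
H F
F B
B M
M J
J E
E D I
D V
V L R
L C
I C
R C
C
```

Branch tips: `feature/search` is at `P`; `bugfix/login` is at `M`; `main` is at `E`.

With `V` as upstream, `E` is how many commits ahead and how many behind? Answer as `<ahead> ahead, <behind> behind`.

3 ahead, 0 behind

Reachable from E: {C, D, E, I, L, R, V}.
Reachable from V: {C, L, R, V}.
Only in E's history (ahead): {D, E, I} — 3.
Only in V's history (behind): {} — 0.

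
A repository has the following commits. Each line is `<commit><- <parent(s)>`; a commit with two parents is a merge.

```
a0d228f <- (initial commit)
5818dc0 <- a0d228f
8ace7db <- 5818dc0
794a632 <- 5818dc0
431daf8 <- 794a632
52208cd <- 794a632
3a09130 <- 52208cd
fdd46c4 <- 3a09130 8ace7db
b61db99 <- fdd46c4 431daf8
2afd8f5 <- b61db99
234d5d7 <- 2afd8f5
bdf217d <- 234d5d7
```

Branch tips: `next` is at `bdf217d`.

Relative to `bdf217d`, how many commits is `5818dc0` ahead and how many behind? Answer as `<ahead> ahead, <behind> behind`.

Reachable from 5818dc0: {5818dc0, a0d228f}.
Reachable from bdf217d: {234d5d7, 2afd8f5, 3a09130, 431daf8, 52208cd, 5818dc0, 794a632, 8ace7db, a0d228f, b61db99, bdf217d, fdd46c4}.
Only in 5818dc0's history (ahead): {} — 0.
Only in bdf217d's history (behind): {234d5d7, 2afd8f5, 3a09130, 431daf8, 52208cd, 794a632, 8ace7db, b61db99, bdf217d, fdd46c4} — 10.

0 ahead, 10 behind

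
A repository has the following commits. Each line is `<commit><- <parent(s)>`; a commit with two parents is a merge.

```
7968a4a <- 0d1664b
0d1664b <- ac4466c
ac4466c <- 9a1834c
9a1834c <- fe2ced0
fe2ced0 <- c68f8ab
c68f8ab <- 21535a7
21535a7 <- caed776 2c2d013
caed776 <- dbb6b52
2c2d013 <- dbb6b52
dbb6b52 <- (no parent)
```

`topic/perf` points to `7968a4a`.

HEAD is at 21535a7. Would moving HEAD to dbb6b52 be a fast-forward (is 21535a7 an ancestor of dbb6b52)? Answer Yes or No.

A fast-forward from 21535a7 to dbb6b52 is possible iff 21535a7 is an ancestor of dbb6b52.
Ancestors of dbb6b52: {dbb6b52}.
21535a7 is not among them, so fast-forward is not possible.

No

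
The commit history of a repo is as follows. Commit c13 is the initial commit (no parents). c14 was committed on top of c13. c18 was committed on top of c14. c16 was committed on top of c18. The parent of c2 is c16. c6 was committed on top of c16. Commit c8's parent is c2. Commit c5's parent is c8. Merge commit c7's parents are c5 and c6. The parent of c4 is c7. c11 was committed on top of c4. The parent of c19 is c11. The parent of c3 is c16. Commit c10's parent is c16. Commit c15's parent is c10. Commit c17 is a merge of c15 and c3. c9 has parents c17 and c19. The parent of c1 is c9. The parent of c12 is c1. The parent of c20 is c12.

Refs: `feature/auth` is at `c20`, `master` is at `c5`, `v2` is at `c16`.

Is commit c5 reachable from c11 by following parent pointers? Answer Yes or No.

Yes

Ancestors of c11 (commits reachable by following parents): {c11, c13, c14, c16, c18, c2, c4, c5, c6, c7, c8}.
c5 is in that set, so it is an ancestor of c11.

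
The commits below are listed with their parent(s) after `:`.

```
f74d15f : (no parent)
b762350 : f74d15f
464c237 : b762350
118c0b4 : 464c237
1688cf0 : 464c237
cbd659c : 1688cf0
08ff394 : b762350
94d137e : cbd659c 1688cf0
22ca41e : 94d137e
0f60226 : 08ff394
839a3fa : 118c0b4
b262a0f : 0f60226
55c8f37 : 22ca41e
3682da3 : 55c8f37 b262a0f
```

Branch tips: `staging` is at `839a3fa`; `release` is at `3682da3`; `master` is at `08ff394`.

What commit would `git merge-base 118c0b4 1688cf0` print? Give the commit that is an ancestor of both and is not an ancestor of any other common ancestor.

Ancestors of 118c0b4: {118c0b4, 464c237, b762350, f74d15f}.
Ancestors of 1688cf0: {1688cf0, 464c237, b762350, f74d15f}.
Common ancestors: {464c237, b762350, f74d15f}.
Among these, 464c237 is not an ancestor of any other common ancestor — it is the merge base.

464c237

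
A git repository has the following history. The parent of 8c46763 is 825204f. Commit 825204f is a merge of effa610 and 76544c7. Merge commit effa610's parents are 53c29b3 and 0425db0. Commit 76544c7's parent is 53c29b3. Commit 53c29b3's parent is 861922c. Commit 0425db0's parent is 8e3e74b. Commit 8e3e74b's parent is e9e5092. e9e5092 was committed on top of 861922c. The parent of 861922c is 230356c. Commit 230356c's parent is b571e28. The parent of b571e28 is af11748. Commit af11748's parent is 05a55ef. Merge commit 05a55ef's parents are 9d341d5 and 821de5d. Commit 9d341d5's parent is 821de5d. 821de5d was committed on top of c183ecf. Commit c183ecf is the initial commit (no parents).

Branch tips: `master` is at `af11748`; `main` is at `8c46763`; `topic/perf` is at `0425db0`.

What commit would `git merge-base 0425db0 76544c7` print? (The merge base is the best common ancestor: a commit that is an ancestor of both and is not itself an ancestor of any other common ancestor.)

861922c

Ancestors of 0425db0: {0425db0, 05a55ef, 230356c, 821de5d, 861922c, 8e3e74b, 9d341d5, af11748, b571e28, c183ecf, e9e5092}.
Ancestors of 76544c7: {05a55ef, 230356c, 53c29b3, 76544c7, 821de5d, 861922c, 9d341d5, af11748, b571e28, c183ecf}.
Common ancestors: {05a55ef, 230356c, 821de5d, 861922c, 9d341d5, af11748, b571e28, c183ecf}.
Among these, 861922c is not an ancestor of any other common ancestor — it is the merge base.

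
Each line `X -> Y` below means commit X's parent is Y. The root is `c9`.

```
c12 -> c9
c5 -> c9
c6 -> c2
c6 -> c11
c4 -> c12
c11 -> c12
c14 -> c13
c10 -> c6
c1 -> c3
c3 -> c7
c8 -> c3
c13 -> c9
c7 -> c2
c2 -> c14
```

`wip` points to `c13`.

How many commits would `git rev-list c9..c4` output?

Reachable from c4: {c12, c4, c9}.
Reachable from c9: {c9}.
In c4's history but not c9's: {c12, c4} — 2 commits.

2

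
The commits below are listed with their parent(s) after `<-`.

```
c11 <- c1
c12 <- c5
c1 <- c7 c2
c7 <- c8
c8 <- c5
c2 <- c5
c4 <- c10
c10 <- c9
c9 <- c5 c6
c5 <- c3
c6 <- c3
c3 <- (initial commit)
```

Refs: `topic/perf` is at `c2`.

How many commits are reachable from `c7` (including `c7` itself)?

4

Walking parent pointers from c7: reachable set = {c3, c5, c7, c8}.
That is 4 commits.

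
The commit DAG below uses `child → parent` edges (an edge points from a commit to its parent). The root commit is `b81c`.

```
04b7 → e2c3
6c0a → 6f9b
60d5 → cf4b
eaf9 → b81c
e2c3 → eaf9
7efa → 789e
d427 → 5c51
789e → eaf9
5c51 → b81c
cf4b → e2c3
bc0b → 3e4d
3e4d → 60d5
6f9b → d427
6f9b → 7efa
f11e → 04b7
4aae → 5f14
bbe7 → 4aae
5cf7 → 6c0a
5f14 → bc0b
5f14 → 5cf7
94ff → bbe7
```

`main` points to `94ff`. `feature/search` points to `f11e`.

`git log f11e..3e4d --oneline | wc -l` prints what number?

3

Reachable from 3e4d: {3e4d, 60d5, b81c, cf4b, e2c3, eaf9}.
Reachable from f11e: {04b7, b81c, e2c3, eaf9, f11e}.
In 3e4d's history but not f11e's: {3e4d, 60d5, cf4b} — 3 commits.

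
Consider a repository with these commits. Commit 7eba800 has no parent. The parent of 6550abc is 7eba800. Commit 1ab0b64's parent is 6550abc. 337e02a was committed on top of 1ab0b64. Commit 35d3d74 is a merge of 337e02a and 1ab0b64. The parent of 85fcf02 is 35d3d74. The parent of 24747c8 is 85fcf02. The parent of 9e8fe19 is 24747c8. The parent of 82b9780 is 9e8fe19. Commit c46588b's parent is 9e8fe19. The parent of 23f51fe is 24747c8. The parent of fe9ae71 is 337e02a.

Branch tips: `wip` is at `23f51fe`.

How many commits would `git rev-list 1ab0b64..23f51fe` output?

Reachable from 23f51fe: {1ab0b64, 23f51fe, 24747c8, 337e02a, 35d3d74, 6550abc, 7eba800, 85fcf02}.
Reachable from 1ab0b64: {1ab0b64, 6550abc, 7eba800}.
In 23f51fe's history but not 1ab0b64's: {23f51fe, 24747c8, 337e02a, 35d3d74, 85fcf02} — 5 commits.

5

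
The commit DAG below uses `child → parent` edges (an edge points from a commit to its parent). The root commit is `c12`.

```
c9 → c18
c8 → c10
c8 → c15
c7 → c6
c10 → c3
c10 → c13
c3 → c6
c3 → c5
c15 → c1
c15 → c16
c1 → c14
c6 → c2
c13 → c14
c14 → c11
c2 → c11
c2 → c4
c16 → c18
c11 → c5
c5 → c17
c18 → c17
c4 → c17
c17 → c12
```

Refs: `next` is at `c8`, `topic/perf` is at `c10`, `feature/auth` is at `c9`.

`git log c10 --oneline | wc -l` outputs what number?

11

Walking parent pointers from c10: reachable set = {c10, c11, c12, c13, c14, c17, c2, c3, c4, c5, c6}.
That is 11 commits.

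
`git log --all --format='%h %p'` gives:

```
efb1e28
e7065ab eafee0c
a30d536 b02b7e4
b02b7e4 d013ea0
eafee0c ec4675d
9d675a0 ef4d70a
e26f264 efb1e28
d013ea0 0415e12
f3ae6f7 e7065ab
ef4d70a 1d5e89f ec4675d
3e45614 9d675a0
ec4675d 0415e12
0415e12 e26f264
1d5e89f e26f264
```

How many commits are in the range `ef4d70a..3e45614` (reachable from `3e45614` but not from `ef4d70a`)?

2

Reachable from 3e45614: {0415e12, 1d5e89f, 3e45614, 9d675a0, e26f264, ec4675d, ef4d70a, efb1e28}.
Reachable from ef4d70a: {0415e12, 1d5e89f, e26f264, ec4675d, ef4d70a, efb1e28}.
In 3e45614's history but not ef4d70a's: {3e45614, 9d675a0} — 2 commits.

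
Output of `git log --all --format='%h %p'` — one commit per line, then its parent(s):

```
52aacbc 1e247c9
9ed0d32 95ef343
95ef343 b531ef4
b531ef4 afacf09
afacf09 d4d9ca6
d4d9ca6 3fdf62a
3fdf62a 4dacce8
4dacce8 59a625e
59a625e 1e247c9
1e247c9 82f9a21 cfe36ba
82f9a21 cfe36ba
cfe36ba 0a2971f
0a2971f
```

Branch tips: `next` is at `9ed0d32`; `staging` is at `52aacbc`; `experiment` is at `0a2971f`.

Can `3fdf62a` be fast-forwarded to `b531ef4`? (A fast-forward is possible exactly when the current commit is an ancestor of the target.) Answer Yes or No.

A fast-forward from 3fdf62a to b531ef4 is possible iff 3fdf62a is an ancestor of b531ef4.
Ancestors of b531ef4: {0a2971f, 1e247c9, 3fdf62a, 4dacce8, 59a625e, 82f9a21, afacf09, b531ef4, cfe36ba, d4d9ca6}.
3fdf62a is among them, so fast-forward is possible.

Yes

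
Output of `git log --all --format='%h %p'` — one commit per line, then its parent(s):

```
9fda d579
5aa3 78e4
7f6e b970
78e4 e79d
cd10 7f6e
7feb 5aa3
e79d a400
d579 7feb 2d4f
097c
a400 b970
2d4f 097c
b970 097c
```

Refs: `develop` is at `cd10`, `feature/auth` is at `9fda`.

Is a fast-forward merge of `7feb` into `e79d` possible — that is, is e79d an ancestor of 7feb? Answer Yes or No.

A fast-forward from e79d to 7feb is possible iff e79d is an ancestor of 7feb.
Ancestors of 7feb: {097c, 5aa3, 78e4, 7feb, a400, b970, e79d}.
e79d is among them, so fast-forward is possible.

Yes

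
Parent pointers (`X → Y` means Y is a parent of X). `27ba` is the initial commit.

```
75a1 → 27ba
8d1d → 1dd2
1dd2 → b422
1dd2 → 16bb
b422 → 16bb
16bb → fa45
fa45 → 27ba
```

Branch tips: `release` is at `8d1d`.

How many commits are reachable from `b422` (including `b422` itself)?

Walking parent pointers from b422: reachable set = {16bb, 27ba, b422, fa45}.
That is 4 commits.

4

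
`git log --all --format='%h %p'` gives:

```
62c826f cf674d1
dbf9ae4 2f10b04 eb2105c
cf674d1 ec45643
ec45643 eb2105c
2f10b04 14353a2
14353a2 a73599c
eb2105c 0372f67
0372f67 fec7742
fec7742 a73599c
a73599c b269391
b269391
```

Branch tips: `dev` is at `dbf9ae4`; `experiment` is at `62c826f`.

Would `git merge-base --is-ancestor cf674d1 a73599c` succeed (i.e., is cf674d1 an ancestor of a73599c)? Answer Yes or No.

No

Ancestors of a73599c: {a73599c, b269391}.
cf674d1 is not in that set, so it is not an ancestor of a73599c.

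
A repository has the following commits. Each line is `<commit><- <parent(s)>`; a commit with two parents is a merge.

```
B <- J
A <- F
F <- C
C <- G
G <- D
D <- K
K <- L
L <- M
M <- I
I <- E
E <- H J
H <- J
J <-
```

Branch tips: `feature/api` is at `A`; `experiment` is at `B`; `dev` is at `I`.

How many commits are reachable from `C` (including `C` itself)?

Walking parent pointers from C: reachable set = {C, D, E, G, H, I, J, K, L, M}.
That is 10 commits.

10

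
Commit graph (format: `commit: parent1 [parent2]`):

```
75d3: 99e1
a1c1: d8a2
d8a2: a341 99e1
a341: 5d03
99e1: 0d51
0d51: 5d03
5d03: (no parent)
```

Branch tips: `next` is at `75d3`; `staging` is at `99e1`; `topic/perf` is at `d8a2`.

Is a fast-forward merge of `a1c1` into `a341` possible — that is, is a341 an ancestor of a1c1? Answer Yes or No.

A fast-forward from a341 to a1c1 is possible iff a341 is an ancestor of a1c1.
Ancestors of a1c1: {0d51, 5d03, 99e1, a1c1, a341, d8a2}.
a341 is among them, so fast-forward is possible.

Yes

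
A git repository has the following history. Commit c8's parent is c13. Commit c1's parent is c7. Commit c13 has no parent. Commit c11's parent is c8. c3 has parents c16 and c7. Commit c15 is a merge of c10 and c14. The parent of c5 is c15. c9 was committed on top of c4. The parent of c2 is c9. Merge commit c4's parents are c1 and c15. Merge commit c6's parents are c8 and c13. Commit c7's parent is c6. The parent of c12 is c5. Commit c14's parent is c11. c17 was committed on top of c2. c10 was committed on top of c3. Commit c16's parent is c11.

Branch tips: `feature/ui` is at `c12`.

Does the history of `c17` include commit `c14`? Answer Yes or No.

Ancestors of c17 (commits reachable by following parents): {c1, c10, c11, c13, c14, c15, c16, c17, c2, c3, c4, c6, c7, c8, c9}.
c14 is in that set, so it is an ancestor of c17.

Yes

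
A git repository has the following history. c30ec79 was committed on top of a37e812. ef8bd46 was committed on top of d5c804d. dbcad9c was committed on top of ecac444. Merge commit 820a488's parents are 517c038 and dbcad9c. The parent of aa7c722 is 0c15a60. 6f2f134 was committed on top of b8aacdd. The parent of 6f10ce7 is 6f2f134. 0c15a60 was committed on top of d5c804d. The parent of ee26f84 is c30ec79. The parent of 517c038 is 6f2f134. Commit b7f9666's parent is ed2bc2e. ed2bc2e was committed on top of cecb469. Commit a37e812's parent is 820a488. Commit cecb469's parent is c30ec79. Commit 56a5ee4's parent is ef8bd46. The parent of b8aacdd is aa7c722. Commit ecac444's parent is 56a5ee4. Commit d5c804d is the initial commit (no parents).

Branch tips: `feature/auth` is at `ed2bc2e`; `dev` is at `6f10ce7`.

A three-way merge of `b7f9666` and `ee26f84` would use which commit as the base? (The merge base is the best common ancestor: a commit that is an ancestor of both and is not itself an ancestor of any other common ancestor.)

c30ec79

Ancestors of b7f9666: {0c15a60, 517c038, 56a5ee4, 6f2f134, 820a488, a37e812, aa7c722, b7f9666, b8aacdd, c30ec79, cecb469, d5c804d, dbcad9c, ecac444, ed2bc2e, ef8bd46}.
Ancestors of ee26f84: {0c15a60, 517c038, 56a5ee4, 6f2f134, 820a488, a37e812, aa7c722, b8aacdd, c30ec79, d5c804d, dbcad9c, ecac444, ee26f84, ef8bd46}.
Common ancestors: {0c15a60, 517c038, 56a5ee4, 6f2f134, 820a488, a37e812, aa7c722, b8aacdd, c30ec79, d5c804d, dbcad9c, ecac444, ef8bd46}.
Among these, c30ec79 is not an ancestor of any other common ancestor — it is the merge base.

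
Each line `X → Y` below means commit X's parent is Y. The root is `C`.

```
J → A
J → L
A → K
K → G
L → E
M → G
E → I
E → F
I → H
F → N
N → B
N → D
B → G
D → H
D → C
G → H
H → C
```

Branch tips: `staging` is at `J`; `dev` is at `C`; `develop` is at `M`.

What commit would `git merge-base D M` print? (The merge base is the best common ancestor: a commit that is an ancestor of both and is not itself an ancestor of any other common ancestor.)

Ancestors of D: {C, D, H}.
Ancestors of M: {C, G, H, M}.
Common ancestors: {C, H}.
Among these, H is not an ancestor of any other common ancestor — it is the merge base.

H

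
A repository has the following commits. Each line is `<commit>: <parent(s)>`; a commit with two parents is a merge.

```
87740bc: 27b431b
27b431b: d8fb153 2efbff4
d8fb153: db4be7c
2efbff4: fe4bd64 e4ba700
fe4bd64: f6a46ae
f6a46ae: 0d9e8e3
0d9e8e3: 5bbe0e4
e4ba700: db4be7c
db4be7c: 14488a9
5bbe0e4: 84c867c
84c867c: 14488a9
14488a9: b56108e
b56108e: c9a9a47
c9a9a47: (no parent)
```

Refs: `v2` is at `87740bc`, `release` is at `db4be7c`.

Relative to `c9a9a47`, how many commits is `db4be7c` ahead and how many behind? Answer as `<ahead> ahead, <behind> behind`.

Reachable from db4be7c: {14488a9, b56108e, c9a9a47, db4be7c}.
Reachable from c9a9a47: {c9a9a47}.
Only in db4be7c's history (ahead): {14488a9, b56108e, db4be7c} — 3.
Only in c9a9a47's history (behind): {} — 0.

3 ahead, 0 behind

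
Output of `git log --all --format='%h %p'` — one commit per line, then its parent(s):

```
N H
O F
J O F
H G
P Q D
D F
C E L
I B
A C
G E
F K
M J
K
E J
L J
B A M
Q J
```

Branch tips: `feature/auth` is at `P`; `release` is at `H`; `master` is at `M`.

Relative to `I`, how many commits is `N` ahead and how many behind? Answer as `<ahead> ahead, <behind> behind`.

3 ahead, 6 behind

Reachable from N: {E, F, G, H, J, K, N, O}.
Reachable from I: {A, B, C, E, F, I, J, K, L, M, O}.
Only in N's history (ahead): {G, H, N} — 3.
Only in I's history (behind): {A, B, C, I, L, M} — 6.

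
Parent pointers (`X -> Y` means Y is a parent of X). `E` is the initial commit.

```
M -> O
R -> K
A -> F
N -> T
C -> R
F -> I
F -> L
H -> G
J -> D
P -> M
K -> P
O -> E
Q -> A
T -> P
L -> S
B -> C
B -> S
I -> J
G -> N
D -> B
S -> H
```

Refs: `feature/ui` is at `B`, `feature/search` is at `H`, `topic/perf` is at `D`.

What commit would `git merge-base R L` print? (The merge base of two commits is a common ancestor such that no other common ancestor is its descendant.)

Ancestors of R: {E, K, M, O, P, R}.
Ancestors of L: {E, G, H, L, M, N, O, P, S, T}.
Common ancestors: {E, M, O, P}.
Among these, P is not an ancestor of any other common ancestor — it is the merge base.

P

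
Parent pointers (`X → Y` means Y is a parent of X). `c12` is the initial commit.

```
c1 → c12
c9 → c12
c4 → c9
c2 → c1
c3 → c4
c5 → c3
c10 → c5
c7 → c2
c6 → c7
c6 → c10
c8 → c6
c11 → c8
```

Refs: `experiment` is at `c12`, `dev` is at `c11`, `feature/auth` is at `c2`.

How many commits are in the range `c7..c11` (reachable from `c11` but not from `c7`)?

8

Reachable from c11: {c1, c10, c11, c12, c2, c3, c4, c5, c6, c7, c8, c9}.
Reachable from c7: {c1, c12, c2, c7}.
In c11's history but not c7's: {c10, c11, c3, c4, c5, c6, c8, c9} — 8 commits.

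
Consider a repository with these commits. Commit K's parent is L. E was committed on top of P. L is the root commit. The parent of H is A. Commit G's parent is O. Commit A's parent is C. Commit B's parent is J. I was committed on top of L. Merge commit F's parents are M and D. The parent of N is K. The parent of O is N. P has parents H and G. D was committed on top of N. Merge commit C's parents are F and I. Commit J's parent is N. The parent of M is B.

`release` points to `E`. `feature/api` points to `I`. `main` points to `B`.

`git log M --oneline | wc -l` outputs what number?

6

Walking parent pointers from M: reachable set = {B, J, K, L, M, N}.
That is 6 commits.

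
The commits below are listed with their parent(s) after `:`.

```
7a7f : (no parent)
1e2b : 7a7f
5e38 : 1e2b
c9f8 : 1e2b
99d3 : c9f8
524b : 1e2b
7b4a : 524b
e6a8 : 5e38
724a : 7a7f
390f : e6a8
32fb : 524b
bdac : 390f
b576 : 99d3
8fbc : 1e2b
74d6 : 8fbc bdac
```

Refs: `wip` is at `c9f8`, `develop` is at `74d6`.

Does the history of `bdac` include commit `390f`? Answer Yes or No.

Ancestors of bdac (commits reachable by following parents): {1e2b, 390f, 5e38, 7a7f, bdac, e6a8}.
390f is in that set, so it is an ancestor of bdac.

Yes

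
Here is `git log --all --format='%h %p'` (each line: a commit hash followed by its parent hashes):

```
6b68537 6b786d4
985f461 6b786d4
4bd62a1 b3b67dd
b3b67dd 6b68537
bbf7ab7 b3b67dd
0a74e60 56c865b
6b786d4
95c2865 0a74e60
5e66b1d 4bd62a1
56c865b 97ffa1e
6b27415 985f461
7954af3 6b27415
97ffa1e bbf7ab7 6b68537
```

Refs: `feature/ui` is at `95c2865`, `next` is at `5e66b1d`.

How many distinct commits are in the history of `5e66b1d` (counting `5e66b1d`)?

Walking parent pointers from 5e66b1d: reachable set = {4bd62a1, 5e66b1d, 6b68537, 6b786d4, b3b67dd}.
That is 5 commits.

5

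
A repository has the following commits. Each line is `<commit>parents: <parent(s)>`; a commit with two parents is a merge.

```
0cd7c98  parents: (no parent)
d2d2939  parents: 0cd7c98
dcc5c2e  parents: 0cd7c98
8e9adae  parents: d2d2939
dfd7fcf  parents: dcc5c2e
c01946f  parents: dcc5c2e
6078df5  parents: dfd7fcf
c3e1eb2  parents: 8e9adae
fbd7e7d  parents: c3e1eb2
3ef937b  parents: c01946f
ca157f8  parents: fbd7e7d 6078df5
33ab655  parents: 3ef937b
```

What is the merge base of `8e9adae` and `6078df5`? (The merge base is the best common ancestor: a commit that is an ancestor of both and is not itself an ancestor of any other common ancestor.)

0cd7c98

Ancestors of 8e9adae: {0cd7c98, 8e9adae, d2d2939}.
Ancestors of 6078df5: {0cd7c98, 6078df5, dcc5c2e, dfd7fcf}.
Common ancestors: {0cd7c98}.
The only common ancestor is 0cd7c98, so it is the merge base.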